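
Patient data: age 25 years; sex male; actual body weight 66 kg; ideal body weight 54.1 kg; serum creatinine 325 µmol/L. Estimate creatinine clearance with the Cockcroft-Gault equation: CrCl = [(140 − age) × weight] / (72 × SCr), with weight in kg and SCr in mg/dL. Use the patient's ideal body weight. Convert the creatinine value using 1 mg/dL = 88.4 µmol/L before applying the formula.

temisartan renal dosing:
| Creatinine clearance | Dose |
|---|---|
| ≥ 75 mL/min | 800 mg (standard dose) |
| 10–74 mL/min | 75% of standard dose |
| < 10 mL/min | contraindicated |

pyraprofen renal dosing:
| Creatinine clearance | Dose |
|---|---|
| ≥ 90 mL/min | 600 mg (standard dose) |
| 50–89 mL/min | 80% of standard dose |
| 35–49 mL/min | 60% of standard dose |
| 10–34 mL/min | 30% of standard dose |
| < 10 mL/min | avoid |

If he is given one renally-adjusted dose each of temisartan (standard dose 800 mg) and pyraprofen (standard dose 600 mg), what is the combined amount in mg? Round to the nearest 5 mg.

SCr = 325 / 88.4 = 3.676 mg/dL
CrCl = (140 − 25) × 54.1 / (72 × 3.676) = 6221.5 / 264.67 ≈ 23.5 mL/min
CrCl ≈ 24 mL/min.
temisartan: 10–74 mL/min → 75% of 800 mg = 600 mg.
pyraprofen: 10–34 mL/min → 30% of 600 mg = 180 mg.
Total = 600 + 180 = 780 mg.

780 mg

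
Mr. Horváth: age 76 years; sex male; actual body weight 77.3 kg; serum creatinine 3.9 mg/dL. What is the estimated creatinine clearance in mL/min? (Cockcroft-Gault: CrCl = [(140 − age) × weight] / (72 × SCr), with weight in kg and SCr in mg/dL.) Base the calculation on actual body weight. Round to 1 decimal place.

17.6 mL/min

CrCl = (140 − 76) × 77.3 / (72 × 3.9) = 4947.2 / 280.80 ≈ 17.6 mL/min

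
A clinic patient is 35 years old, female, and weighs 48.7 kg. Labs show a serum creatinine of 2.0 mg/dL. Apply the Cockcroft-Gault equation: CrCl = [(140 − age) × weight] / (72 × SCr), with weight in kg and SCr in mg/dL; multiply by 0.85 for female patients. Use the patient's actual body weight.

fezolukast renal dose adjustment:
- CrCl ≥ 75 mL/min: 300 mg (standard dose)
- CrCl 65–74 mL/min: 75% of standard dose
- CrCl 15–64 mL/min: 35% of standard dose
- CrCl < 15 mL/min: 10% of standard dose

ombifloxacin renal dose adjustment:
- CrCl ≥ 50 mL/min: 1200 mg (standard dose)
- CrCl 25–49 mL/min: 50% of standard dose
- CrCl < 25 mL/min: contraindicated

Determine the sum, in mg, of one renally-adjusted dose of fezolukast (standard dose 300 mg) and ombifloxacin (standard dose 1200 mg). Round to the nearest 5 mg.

CrCl = (140 − 35) × 48.7 / (72 × 2) × 0.85 = 5113.5 / 144.00 × 0.85 ≈ 30.2 mL/min
CrCl ≈ 30 mL/min.
fezolukast: 15–64 mL/min → 35% of 300 mg = 105 mg.
ombifloxacin: 25–49 mL/min → 50% of 1200 mg = 600 mg.
Total = 105 + 600 = 705 mg.

705 mg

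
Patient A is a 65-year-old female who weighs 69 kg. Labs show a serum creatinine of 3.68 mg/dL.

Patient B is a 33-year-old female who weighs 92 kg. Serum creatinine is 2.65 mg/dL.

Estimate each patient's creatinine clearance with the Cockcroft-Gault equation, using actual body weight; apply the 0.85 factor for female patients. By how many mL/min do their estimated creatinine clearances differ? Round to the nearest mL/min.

27 mL/min

Patient A: CrCl = (140 − 65) × 69 / (72 × 3.68) × 0.85 = 5175.0 / 264.96 × 0.85 ≈ 16.6 mL/min
Patient B: CrCl = (140 − 33) × 92 / (72 × 2.65) × 0.85 = 9844.0 / 190.80 × 0.85 ≈ 43.9 mL/min
|16.6 − 43.9| = 27.3 mL/min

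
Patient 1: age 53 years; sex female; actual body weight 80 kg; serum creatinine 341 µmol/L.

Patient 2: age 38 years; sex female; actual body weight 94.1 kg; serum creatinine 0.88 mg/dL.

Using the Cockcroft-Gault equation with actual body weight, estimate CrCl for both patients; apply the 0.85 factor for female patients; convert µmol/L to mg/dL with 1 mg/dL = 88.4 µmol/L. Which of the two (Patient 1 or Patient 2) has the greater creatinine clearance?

Patient 2

Patient 1: SCr = 341 / 88.4 = 3.857 mg/dL
Patient 1: CrCl = (140 − 53) × 80 / (72 × 3.857) × 0.85 = 6960.0 / 277.70 × 0.85 ≈ 21.3 mL/min
Patient 2: CrCl = (140 − 38) × 94.1 / (72 × 0.88) × 0.85 = 9598.2 / 63.36 × 0.85 ≈ 128.8 mL/min
21.3 vs 128.8 mL/min → Patient 2 is higher.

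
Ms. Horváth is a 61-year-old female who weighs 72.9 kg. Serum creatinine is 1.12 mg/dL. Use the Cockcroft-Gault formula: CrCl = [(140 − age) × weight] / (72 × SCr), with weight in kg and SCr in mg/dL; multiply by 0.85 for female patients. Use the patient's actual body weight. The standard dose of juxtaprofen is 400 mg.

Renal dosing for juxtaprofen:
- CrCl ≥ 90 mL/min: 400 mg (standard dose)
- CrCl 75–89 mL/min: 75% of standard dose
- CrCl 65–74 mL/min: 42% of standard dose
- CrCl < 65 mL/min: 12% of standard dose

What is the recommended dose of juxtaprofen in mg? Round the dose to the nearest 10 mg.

50 mg

CrCl = (140 − 61) × 72.9 / (72 × 1.12) × 0.85 = 5759.1 / 80.64 × 0.85 ≈ 60.7 mL/min
CrCl ≈ 61 mL/min → bracket < 65 mL/min.
12% of 400 mg = 48 mg → 50 mg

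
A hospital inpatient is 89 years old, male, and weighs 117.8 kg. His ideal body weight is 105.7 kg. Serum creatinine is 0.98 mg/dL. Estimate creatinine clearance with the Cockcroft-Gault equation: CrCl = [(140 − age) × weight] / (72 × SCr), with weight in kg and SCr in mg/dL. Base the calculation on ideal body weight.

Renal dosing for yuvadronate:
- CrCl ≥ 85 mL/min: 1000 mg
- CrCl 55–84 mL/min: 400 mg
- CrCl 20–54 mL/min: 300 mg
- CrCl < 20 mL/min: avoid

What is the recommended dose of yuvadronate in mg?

400 mg

CrCl = (140 − 89) × 105.7 / (72 × 0.98) = 5390.7 / 70.56 ≈ 76.4 mL/min
CrCl ≈ 76 mL/min → bracket 55–84 mL/min.
Dose for this bracket: 400 mg.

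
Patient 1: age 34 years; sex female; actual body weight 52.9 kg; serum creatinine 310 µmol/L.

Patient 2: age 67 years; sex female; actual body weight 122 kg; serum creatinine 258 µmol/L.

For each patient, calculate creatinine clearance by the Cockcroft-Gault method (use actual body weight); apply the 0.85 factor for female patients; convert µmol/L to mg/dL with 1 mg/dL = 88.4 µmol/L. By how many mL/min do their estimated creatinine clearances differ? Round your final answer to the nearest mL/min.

Patient 1: SCr = 310 / 88.4 = 3.507 mg/dL
Patient 1: CrCl = (140 − 34) × 52.9 / (72 × 3.507) × 0.85 = 5607.4 / 252.50 × 0.85 ≈ 18.9 mL/min
Patient 2: SCr = 258 / 88.4 = 2.919 mg/dL
Patient 2: CrCl = (140 − 67) × 122 / (72 × 2.919) × 0.85 = 8906.0 / 210.17 × 0.85 ≈ 36.0 mL/min
|18.9 − 36.0| = 17.1 mL/min

17 mL/min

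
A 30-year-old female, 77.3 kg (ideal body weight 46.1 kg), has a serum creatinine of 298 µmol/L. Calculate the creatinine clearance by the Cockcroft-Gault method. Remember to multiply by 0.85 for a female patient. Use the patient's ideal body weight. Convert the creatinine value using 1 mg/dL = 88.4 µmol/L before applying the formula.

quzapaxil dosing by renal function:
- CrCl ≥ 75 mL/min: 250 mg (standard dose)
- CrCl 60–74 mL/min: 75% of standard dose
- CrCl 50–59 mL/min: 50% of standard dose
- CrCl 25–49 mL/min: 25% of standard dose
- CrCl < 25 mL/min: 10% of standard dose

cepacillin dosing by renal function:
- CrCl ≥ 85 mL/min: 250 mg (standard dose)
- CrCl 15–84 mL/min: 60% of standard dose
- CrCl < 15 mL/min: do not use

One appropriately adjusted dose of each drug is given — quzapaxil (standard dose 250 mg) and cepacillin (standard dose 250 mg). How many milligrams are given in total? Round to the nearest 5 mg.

175 mg

SCr = 298 / 88.4 = 3.371 mg/dL
CrCl = (140 − 30) × 46.1 / (72 × 3.371) × 0.85 = 5071.0 / 242.71 × 0.85 ≈ 17.8 mL/min
CrCl ≈ 18 mL/min.
quzapaxil: < 25 mL/min → 10% of 250 mg = 25 mg.
cepacillin: 15–84 mL/min → 60% of 250 mg = 150 mg.
Total = 25 + 150 = 175 mg.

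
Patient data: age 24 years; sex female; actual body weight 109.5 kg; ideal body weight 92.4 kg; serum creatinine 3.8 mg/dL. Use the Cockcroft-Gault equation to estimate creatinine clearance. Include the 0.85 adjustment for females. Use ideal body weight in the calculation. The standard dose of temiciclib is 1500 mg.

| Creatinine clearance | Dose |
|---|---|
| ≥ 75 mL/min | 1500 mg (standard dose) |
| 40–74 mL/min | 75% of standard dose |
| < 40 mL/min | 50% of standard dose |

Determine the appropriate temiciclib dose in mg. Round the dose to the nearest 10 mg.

750 mg

CrCl = (140 − 24) × 92.4 / (72 × 3.8) × 0.85 = 10718.4 / 273.60 × 0.85 ≈ 33.3 mL/min
CrCl ≈ 33 mL/min → bracket < 40 mL/min.
50% of 1500 mg = 750 mg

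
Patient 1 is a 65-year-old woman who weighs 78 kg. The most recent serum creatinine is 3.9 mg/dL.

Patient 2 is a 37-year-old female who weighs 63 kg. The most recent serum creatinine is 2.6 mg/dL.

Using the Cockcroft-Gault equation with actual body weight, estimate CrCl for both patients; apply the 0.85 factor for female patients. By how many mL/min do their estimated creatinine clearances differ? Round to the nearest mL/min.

Patient 1: CrCl = (140 − 65) × 78 / (72 × 3.9) × 0.85 = 5850.0 / 280.80 × 0.85 ≈ 17.7 mL/min
Patient 2: CrCl = (140 − 37) × 63 / (72 × 2.6) × 0.85 = 6489.0 / 187.20 × 0.85 ≈ 29.5 mL/min
|17.7 − 29.5| = 11.8 mL/min

12 mL/min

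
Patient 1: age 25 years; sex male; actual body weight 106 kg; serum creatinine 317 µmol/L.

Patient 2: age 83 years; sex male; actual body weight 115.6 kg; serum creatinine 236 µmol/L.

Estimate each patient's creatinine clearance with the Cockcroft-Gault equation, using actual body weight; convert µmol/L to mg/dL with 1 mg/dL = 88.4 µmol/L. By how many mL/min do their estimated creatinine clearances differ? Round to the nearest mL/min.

13 mL/min

Patient 1: SCr = 317 / 88.4 = 3.586 mg/dL
Patient 1: CrCl = (140 − 25) × 106 / (72 × 3.586) = 12190.0 / 258.19 ≈ 47.2 mL/min
Patient 2: SCr = 236 / 88.4 = 2.67 mg/dL
Patient 2: CrCl = (140 − 83) × 115.6 / (72 × 2.67) = 6589.2 / 192.24 ≈ 34.3 mL/min
|47.2 − 34.3| = 12.9 mL/min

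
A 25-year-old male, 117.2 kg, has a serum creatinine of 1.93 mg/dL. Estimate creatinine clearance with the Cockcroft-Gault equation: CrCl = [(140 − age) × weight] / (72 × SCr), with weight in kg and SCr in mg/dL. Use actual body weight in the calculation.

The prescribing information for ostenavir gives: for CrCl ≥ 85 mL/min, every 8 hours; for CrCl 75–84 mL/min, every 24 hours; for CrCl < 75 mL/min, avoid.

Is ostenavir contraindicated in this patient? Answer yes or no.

no

CrCl = (140 − 25) × 117.2 / (72 × 1.93) = 13478.0 / 138.96 ≈ 97.0 mL/min
CrCl ≈ 97 mL/min, which is ≥ 75 mL/min.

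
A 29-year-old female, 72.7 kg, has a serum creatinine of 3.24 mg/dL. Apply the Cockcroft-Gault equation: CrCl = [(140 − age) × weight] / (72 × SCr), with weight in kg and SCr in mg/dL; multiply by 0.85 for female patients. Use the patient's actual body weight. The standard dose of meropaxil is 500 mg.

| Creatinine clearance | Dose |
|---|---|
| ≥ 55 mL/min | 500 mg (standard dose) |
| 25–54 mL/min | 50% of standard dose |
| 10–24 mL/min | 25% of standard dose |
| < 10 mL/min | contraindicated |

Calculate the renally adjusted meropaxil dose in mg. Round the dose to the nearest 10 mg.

250 mg

CrCl = (140 − 29) × 72.7 / (72 × 3.24) × 0.85 = 8069.7 / 233.28 × 0.85 ≈ 29.4 mL/min
CrCl ≈ 29 mL/min → bracket 25–54 mL/min.
50% of 500 mg = 250 mg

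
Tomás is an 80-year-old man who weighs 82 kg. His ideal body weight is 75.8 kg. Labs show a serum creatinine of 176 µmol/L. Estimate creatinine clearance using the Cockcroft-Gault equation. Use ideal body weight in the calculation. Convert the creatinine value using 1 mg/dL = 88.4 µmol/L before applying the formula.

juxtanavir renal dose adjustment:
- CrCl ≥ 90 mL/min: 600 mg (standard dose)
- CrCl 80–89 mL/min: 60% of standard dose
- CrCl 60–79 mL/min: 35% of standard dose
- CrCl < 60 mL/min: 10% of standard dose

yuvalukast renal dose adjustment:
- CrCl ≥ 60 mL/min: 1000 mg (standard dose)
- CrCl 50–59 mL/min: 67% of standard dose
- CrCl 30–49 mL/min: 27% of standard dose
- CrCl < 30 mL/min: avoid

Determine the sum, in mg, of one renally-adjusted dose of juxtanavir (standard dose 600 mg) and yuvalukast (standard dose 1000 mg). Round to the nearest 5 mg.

330 mg

SCr = 176 / 88.4 = 1.991 mg/dL
CrCl = (140 − 80) × 75.8 / (72 × 1.991) = 4548.0 / 143.35 ≈ 31.7 mL/min
CrCl ≈ 32 mL/min.
juxtanavir: < 60 mL/min → 10% of 600 mg = 60 mg.
yuvalukast: 30–49 mL/min → 27% of 1000 mg = 270 mg.
Total = 60 + 270 = 330 mg.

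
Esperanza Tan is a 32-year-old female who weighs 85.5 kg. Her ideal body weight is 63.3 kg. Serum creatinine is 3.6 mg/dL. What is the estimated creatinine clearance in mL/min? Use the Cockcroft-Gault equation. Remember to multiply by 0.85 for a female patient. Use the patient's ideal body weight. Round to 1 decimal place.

CrCl = (140 − 32) × 63.3 / (72 × 3.6) × 0.85 = 6836.4 / 259.20 × 0.85 ≈ 22.4 mL/min

22.4 mL/min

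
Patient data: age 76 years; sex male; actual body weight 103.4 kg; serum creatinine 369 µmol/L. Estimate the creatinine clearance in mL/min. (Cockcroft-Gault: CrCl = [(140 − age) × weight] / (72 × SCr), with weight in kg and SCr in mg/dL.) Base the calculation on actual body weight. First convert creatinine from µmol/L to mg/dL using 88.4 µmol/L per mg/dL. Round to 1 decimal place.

22.0 mL/min

SCr = 369 / 88.4 = 4.174 mg/dL
CrCl = (140 − 76) × 103.4 / (72 × 4.174) = 6617.6 / 300.53 ≈ 22.0 mL/min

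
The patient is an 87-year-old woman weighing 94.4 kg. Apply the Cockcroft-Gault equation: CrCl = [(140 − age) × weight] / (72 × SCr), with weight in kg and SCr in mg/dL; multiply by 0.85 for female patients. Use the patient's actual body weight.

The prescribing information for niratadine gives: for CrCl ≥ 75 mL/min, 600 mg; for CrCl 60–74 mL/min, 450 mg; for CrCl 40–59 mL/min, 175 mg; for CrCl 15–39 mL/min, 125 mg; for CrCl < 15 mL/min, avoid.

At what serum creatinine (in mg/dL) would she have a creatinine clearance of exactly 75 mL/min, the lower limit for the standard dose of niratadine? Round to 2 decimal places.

0.79 mg/dL

Standard dose requires CrCl ≥ 75 mL/min.
Set (140 − 87) × 94.4 × 0.85 / (72 × SCr) = 75
SCr = (140 − 87) × 94.4 × 0.85 / (72 × 75) = 0.788 mg/dL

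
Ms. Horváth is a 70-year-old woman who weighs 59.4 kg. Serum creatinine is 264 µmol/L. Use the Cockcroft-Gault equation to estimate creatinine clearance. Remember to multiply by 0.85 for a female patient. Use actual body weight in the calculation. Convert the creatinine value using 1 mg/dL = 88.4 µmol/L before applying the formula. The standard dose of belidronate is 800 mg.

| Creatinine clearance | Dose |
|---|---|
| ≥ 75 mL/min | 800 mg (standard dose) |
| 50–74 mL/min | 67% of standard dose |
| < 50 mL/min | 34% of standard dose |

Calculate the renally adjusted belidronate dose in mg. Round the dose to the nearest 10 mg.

270 mg

SCr = 264 / 88.4 = 2.986 mg/dL
CrCl = (140 − 70) × 59.4 / (72 × 2.986) × 0.85 = 4158.0 / 214.99 × 0.85 ≈ 16.4 mL/min
CrCl ≈ 16 mL/min → bracket < 50 mL/min.
34% of 800 mg = 272 mg → 270 mg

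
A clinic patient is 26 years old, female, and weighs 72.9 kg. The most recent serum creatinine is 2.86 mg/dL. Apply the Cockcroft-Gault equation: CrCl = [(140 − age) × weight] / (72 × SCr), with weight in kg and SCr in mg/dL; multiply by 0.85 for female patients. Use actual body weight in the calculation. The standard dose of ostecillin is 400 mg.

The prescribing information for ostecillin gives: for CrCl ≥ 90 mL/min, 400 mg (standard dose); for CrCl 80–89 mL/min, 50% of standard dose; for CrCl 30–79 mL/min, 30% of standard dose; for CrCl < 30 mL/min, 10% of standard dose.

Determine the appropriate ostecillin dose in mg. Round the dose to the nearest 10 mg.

CrCl = (140 − 26) × 72.9 / (72 × 2.86) × 0.85 = 8310.6 / 205.92 × 0.85 ≈ 34.3 mL/min
CrCl ≈ 34 mL/min → bracket 30–79 mL/min.
30% of 400 mg = 120 mg

120 mg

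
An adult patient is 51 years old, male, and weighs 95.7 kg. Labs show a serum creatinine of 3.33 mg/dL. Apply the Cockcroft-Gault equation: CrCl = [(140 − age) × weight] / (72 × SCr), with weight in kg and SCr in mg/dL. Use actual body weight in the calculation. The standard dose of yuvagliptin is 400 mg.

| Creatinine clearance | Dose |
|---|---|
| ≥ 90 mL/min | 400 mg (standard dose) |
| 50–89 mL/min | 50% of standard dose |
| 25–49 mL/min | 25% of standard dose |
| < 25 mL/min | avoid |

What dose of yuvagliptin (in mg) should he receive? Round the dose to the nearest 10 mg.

CrCl = (140 − 51) × 95.7 / (72 × 3.33) = 8517.3 / 239.76 ≈ 35.5 mL/min
CrCl ≈ 36 mL/min → bracket 25–49 mL/min.
25% of 400 mg = 100 mg

100 mg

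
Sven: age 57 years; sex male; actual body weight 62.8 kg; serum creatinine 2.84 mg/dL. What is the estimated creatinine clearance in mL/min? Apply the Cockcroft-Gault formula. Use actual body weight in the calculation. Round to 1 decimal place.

25.5 mL/min

CrCl = (140 − 57) × 62.8 / (72 × 2.84) = 5212.4 / 204.48 ≈ 25.5 mL/min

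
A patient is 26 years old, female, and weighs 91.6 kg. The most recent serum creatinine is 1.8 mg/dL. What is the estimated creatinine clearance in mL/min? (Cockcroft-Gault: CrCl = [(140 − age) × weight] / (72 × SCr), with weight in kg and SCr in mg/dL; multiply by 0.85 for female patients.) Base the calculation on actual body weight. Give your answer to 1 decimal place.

68.5 mL/min

CrCl = (140 − 26) × 91.6 / (72 × 1.8) × 0.85 = 10442.4 / 129.60 × 0.85 ≈ 68.5 mL/min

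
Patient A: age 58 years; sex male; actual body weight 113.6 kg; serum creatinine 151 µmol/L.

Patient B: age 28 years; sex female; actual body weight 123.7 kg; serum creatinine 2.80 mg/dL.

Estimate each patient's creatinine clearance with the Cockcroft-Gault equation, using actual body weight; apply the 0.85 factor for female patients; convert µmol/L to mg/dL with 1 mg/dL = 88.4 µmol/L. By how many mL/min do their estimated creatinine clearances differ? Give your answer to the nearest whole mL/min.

17 mL/min

Patient A: SCr = 151 / 88.4 = 1.708 mg/dL
Patient A: CrCl = (140 − 58) × 113.6 / (72 × 1.708) = 9315.2 / 122.98 ≈ 75.7 mL/min
Patient B: CrCl = (140 − 28) × 123.7 / (72 × 2.8) × 0.85 = 13854.4 / 201.60 × 0.85 ≈ 58.4 mL/min
|75.7 − 58.4| = 17.3 mL/min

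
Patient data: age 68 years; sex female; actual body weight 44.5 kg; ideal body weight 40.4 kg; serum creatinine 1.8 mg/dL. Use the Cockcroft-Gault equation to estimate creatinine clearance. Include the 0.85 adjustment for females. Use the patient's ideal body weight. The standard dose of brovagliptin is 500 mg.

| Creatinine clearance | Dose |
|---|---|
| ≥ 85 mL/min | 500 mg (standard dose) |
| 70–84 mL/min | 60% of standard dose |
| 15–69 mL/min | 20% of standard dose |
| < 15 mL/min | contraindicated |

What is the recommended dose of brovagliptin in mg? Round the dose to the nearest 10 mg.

CrCl = (140 − 68) × 40.4 / (72 × 1.8) × 0.85 = 2908.8 / 129.60 × 0.85 ≈ 19.1 mL/min
CrCl ≈ 19 mL/min → bracket 15–69 mL/min.
20% of 500 mg = 100 mg

100 mg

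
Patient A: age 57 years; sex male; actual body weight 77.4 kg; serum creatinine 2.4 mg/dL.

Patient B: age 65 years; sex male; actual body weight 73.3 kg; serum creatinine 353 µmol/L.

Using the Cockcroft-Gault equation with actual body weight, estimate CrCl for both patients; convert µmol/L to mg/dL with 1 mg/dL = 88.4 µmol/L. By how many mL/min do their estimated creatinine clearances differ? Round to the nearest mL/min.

Patient A: CrCl = (140 − 57) × 77.4 / (72 × 2.4) = 6424.2 / 172.80 ≈ 37.2 mL/min
Patient B: SCr = 353 / 88.4 = 3.993 mg/dL
Patient B: CrCl = (140 − 65) × 73.3 / (72 × 3.993) = 5497.5 / 287.50 ≈ 19.1 mL/min
|37.2 − 19.1| = 18.1 mL/min

18 mL/min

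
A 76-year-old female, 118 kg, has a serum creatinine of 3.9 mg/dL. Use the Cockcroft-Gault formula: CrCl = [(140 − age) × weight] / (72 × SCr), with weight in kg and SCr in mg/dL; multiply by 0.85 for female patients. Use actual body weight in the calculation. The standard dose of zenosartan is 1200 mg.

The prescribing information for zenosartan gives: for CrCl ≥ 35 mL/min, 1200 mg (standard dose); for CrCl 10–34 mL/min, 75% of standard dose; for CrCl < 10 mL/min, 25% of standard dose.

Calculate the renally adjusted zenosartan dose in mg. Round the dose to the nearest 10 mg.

CrCl = (140 − 76) × 118 / (72 × 3.9) × 0.85 = 7552.0 / 280.80 × 0.85 ≈ 22.9 mL/min
CrCl ≈ 23 mL/min → bracket 10–34 mL/min.
75% of 1200 mg = 900 mg

900 mg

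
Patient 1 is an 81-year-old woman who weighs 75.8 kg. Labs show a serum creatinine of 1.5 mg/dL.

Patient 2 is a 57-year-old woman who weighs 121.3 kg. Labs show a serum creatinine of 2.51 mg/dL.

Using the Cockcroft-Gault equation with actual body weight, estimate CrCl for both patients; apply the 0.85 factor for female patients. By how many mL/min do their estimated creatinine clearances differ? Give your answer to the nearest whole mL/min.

12 mL/min

Patient 1: CrCl = (140 − 81) × 75.8 / (72 × 1.5) × 0.85 = 4472.2 / 108.00 × 0.85 ≈ 35.2 mL/min
Patient 2: CrCl = (140 − 57) × 121.3 / (72 × 2.51) × 0.85 = 10067.9 / 180.72 × 0.85 ≈ 47.4 mL/min
|35.2 − 47.4| = 12.2 mL/min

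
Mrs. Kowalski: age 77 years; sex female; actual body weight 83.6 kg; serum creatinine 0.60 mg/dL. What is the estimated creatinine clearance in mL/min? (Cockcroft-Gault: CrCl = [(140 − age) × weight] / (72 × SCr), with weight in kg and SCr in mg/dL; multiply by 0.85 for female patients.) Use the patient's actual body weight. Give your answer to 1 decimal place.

103.6 mL/min

CrCl = (140 − 77) × 83.6 / (72 × 0.6) × 0.85 = 5266.8 / 43.20 × 0.85 ≈ 103.6 mL/min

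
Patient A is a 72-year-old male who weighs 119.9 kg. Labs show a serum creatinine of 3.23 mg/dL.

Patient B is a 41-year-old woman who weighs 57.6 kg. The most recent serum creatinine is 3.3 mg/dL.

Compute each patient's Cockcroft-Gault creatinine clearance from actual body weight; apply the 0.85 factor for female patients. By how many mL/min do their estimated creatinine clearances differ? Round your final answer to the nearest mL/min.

15 mL/min

Patient A: CrCl = (140 − 72) × 119.9 / (72 × 3.23) = 8153.2 / 232.56 ≈ 35.1 mL/min
Patient B: CrCl = (140 − 41) × 57.6 / (72 × 3.3) × 0.85 = 5702.4 / 237.60 × 0.85 ≈ 20.4 mL/min
|35.1 − 20.4| = 14.7 mL/min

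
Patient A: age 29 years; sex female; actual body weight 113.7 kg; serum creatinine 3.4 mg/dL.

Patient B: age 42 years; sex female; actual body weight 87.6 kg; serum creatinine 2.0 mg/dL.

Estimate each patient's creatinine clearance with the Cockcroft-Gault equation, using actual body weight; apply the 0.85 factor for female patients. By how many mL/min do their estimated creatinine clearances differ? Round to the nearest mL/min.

Patient A: CrCl = (140 − 29) × 113.7 / (72 × 3.4) × 0.85 = 12620.7 / 244.80 × 0.85 ≈ 43.8 mL/min
Patient B: CrCl = (140 − 42) × 87.6 / (72 × 2) × 0.85 = 8584.8 / 144.00 × 0.85 ≈ 50.7 mL/min
|43.8 − 50.7| = 6.9 mL/min

7 mL/min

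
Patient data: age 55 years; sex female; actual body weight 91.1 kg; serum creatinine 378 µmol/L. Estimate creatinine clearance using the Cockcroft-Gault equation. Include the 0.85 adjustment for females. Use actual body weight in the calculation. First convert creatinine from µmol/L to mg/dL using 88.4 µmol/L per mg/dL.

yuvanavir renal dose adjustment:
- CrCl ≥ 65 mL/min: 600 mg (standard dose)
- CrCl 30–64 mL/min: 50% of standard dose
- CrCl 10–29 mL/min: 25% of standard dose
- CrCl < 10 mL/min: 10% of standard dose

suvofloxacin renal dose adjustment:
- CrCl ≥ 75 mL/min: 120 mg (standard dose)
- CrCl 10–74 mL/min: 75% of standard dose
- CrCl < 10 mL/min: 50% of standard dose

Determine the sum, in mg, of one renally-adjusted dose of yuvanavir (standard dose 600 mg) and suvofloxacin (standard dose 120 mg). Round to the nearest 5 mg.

240 mg

SCr = 378 / 88.4 = 4.276 mg/dL
CrCl = (140 − 55) × 91.1 / (72 × 4.276) × 0.85 = 7743.5 / 307.87 × 0.85 ≈ 21.4 mL/min
CrCl ≈ 21 mL/min.
yuvanavir: 10–29 mL/min → 25% of 600 mg = 150 mg.
suvofloxacin: 10–74 mL/min → 75% of 120 mg = 90 mg.
Total = 150 + 90 = 240 mg.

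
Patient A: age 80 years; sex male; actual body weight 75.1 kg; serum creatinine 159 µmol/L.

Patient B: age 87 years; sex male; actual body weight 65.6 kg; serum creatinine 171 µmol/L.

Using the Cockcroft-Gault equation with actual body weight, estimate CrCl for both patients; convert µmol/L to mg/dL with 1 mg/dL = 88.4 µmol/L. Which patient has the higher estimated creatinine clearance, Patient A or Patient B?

Patient A: SCr = 159 / 88.4 = 1.799 mg/dL
Patient A: CrCl = (140 − 80) × 75.1 / (72 × 1.799) = 4506.0 / 129.53 ≈ 34.8 mL/min
Patient B: SCr = 171 / 88.4 = 1.934 mg/dL
Patient B: CrCl = (140 − 87) × 65.6 / (72 × 1.934) = 3476.8 / 139.25 ≈ 25.0 mL/min
34.8 vs 25.0 mL/min → Patient A is higher.

Patient A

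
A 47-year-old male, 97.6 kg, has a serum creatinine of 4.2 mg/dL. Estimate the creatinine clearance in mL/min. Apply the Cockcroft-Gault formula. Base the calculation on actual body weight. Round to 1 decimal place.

30.0 mL/min

CrCl = (140 − 47) × 97.6 / (72 × 4.2) = 9076.8 / 302.40 ≈ 30.0 mL/min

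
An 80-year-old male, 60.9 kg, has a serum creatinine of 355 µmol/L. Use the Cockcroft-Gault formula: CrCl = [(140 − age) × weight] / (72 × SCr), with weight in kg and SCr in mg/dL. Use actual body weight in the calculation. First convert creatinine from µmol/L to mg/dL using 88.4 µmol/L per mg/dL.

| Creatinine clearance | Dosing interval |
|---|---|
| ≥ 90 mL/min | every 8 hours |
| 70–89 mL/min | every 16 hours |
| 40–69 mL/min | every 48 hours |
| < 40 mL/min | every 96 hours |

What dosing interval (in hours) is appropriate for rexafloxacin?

SCr = 355 / 88.4 = 4.016 mg/dL
CrCl = (140 − 80) × 60.9 / (72 × 4.016) = 3654.0 / 289.15 ≈ 12.6 mL/min
CrCl ≈ 13 mL/min → bracket < 40 mL/min → every 96 hours.

every 96 hours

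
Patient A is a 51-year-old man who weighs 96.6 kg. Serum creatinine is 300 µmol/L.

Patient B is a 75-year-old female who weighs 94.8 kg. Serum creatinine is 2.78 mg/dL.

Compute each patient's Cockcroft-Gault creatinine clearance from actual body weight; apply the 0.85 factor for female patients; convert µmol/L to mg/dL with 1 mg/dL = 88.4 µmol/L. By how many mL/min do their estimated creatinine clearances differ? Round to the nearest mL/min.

9 mL/min

Patient A: SCr = 300 / 88.4 = 3.394 mg/dL
Patient A: CrCl = (140 − 51) × 96.6 / (72 × 3.394) = 8597.4 / 244.37 ≈ 35.2 mL/min
Patient B: CrCl = (140 − 75) × 94.8 / (72 × 2.78) × 0.85 = 6162.0 / 200.16 × 0.85 ≈ 26.2 mL/min
|35.2 − 26.2| = 9.0 mL/min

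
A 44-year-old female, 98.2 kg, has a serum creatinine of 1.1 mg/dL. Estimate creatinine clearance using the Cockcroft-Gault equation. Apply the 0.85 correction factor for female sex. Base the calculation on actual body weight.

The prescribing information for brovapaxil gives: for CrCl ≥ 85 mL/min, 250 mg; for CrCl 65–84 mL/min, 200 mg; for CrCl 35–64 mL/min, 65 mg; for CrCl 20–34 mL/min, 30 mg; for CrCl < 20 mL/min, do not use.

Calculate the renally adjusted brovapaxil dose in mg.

CrCl = (140 − 44) × 98.2 / (72 × 1.1) × 0.85 = 9427.2 / 79.20 × 0.85 ≈ 101.2 mL/min
CrCl ≈ 101 mL/min → bracket ≥ 85 mL/min.
Dose for this bracket: 250 mg.

250 mg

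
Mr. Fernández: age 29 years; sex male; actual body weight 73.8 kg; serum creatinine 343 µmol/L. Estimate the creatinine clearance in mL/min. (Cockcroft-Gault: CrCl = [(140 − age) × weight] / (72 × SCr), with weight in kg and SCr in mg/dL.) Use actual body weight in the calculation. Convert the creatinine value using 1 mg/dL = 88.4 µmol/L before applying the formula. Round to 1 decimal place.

SCr = 343 / 88.4 = 3.88 mg/dL
CrCl = (140 − 29) × 73.8 / (72 × 3.88) = 8191.8 / 279.36 ≈ 29.3 mL/min

29.3 mL/min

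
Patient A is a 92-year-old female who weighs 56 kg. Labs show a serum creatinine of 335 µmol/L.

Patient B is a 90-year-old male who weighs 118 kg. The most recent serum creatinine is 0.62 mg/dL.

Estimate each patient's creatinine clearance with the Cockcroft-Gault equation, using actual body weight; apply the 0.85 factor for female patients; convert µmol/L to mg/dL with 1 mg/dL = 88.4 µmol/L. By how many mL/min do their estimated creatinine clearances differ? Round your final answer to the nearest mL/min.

124 mL/min

Patient A: SCr = 335 / 88.4 = 3.79 mg/dL
Patient A: CrCl = (140 − 92) × 56 / (72 × 3.79) × 0.85 = 2688.0 / 272.88 × 0.85 ≈ 8.4 mL/min
Patient B: CrCl = (140 − 90) × 118 / (72 × 0.62) = 5900.0 / 44.64 ≈ 132.2 mL/min
|8.4 − 132.2| = 123.8 mL/min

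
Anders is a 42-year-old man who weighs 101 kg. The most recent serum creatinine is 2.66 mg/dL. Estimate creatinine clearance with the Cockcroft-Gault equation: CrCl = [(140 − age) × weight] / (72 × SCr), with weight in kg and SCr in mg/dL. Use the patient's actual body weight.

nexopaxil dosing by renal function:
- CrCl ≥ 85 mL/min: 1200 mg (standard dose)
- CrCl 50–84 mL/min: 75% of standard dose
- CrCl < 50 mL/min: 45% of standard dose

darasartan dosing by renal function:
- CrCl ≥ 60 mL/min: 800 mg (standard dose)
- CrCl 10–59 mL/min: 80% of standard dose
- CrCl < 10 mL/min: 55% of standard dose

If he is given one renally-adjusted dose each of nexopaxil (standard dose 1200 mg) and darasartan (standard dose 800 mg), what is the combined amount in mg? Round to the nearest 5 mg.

1540 mg

CrCl = (140 − 42) × 101 / (72 × 2.66) = 9898.0 / 191.52 ≈ 51.7 mL/min
CrCl ≈ 52 mL/min.
nexopaxil: 50–84 mL/min → 75% of 1200 mg = 900 mg.
darasartan: 10–59 mL/min → 80% of 800 mg = 640 mg.
Total = 900 + 640 = 1540 mg.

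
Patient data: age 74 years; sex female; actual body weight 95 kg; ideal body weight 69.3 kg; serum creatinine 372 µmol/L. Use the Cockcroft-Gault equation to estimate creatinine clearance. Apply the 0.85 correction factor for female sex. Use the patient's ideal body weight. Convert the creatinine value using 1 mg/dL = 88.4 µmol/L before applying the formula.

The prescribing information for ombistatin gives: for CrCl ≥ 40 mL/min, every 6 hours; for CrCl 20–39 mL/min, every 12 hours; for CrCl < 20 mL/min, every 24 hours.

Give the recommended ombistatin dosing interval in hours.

every 24 hours

SCr = 372 / 88.4 = 4.208 mg/dL
CrCl = (140 − 74) × 69.3 / (72 × 4.208) × 0.85 = 4573.8 / 302.98 × 0.85 ≈ 12.8 mL/min
CrCl ≈ 13 mL/min → bracket < 20 mL/min → every 24 hours.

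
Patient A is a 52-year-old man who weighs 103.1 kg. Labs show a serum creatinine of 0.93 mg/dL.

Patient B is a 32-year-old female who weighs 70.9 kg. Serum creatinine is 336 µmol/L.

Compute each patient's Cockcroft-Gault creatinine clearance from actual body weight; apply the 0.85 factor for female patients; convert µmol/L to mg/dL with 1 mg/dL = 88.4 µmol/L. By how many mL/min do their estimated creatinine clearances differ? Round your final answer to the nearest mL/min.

Patient A: CrCl = (140 − 52) × 103.1 / (72 × 0.93) = 9072.8 / 66.96 ≈ 135.5 mL/min
Patient B: SCr = 336 / 88.4 = 3.801 mg/dL
Patient B: CrCl = (140 − 32) × 70.9 / (72 × 3.801) × 0.85 = 7657.2 / 273.67 × 0.85 ≈ 23.8 mL/min
|135.5 − 23.8| = 111.7 mL/min

112 mL/min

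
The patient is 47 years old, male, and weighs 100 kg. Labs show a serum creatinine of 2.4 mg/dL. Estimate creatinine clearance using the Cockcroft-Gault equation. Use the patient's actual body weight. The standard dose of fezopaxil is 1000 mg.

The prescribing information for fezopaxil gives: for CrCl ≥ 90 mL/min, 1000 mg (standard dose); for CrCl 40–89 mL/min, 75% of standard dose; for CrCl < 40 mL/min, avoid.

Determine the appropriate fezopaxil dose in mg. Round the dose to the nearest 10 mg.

CrCl = (140 − 47) × 100 / (72 × 2.4) = 9300.0 / 172.80 ≈ 53.8 mL/min
CrCl ≈ 54 mL/min → bracket 40–89 mL/min.
75% of 1000 mg = 750 mg

750 mg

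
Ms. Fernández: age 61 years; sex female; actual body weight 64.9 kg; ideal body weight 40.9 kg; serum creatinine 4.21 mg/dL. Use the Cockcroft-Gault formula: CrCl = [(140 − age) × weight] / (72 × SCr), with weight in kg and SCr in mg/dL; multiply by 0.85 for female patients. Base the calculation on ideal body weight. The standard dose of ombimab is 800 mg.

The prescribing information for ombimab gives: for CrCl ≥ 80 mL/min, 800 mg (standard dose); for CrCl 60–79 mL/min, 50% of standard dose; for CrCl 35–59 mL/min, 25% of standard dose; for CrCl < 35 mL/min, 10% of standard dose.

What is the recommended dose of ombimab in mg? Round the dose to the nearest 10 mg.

80 mg

CrCl = (140 − 61) × 40.9 / (72 × 4.21) × 0.85 = 3231.1 / 303.12 × 0.85 ≈ 9.1 mL/min
CrCl ≈ 9 mL/min → bracket < 35 mL/min.
10% of 800 mg = 80 mg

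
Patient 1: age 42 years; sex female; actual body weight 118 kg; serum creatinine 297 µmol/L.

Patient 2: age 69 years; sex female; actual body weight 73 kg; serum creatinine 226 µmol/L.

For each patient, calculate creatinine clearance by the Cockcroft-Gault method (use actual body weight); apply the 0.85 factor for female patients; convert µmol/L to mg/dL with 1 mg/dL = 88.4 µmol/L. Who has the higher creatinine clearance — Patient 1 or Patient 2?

Patient 1: SCr = 297 / 88.4 = 3.36 mg/dL
Patient 1: CrCl = (140 − 42) × 118 / (72 × 3.36) × 0.85 = 11564.0 / 241.92 × 0.85 ≈ 40.6 mL/min
Patient 2: SCr = 226 / 88.4 = 2.557 mg/dL
Patient 2: CrCl = (140 − 69) × 73 / (72 × 2.557) × 0.85 = 5183.0 / 184.10 × 0.85 ≈ 23.9 mL/min
40.6 vs 23.9 mL/min → Patient 1 is higher.

Patient 1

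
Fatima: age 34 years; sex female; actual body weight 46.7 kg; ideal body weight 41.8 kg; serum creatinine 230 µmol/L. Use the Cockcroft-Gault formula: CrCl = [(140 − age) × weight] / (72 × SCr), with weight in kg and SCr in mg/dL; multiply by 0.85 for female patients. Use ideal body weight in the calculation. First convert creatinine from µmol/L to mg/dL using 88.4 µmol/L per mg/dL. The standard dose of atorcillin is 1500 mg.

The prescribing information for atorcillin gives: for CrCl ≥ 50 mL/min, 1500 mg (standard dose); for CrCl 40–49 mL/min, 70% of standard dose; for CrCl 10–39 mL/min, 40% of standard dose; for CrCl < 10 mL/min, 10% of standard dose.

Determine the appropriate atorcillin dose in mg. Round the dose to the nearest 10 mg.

600 mg

SCr = 230 / 88.4 = 2.602 mg/dL
CrCl = (140 − 34) × 41.8 / (72 × 2.602) × 0.85 = 4430.8 / 187.34 × 0.85 ≈ 20.1 mL/min
CrCl ≈ 20 mL/min → bracket 10–39 mL/min.
40% of 1500 mg = 600 mg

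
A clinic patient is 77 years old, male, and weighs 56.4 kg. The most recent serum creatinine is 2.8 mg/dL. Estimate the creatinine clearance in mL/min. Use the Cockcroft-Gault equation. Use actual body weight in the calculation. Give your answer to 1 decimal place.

17.6 mL/min

CrCl = (140 − 77) × 56.4 / (72 × 2.8) = 3553.2 / 201.60 ≈ 17.6 mL/min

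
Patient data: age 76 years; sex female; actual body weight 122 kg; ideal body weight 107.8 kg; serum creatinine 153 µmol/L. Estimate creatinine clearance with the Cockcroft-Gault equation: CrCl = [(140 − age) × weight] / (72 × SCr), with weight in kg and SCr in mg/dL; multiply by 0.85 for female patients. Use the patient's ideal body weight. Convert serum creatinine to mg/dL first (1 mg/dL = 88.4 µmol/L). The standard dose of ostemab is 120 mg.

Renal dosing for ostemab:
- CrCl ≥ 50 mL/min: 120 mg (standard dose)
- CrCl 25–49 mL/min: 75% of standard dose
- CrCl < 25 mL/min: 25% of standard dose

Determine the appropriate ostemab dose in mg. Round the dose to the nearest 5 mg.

90 mg

SCr = 153 / 88.4 = 1.731 mg/dL
CrCl = (140 − 76) × 107.8 / (72 × 1.731) × 0.85 = 6899.2 / 124.63 × 0.85 ≈ 47.1 mL/min
CrCl ≈ 47 mL/min → bracket 25–49 mL/min.
75% of 120 mg = 90 mg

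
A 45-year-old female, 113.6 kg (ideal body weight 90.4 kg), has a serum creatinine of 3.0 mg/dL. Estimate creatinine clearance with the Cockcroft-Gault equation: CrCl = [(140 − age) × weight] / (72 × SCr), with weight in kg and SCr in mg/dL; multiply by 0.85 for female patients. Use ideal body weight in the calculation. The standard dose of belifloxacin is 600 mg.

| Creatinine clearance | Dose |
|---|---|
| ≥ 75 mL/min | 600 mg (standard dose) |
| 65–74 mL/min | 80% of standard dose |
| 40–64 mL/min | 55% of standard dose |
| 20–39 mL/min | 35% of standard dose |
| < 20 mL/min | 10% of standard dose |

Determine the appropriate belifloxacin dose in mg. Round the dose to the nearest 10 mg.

210 mg

CrCl = (140 − 45) × 90.4 / (72 × 3) × 0.85 = 8588.0 / 216.00 × 0.85 ≈ 33.8 mL/min
CrCl ≈ 34 mL/min → bracket 20–39 mL/min.
35% of 600 mg = 210 mg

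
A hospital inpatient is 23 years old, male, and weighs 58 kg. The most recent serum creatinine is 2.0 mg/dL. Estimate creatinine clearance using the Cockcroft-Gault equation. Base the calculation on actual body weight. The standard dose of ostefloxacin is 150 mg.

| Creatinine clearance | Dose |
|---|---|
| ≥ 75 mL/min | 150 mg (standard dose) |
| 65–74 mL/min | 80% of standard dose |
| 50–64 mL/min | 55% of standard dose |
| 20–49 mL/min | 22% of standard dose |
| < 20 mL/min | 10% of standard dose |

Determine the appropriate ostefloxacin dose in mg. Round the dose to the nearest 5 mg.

CrCl = (140 − 23) × 58 / (72 × 2) = 6786.0 / 144.00 ≈ 47.1 mL/min
CrCl ≈ 47 mL/min → bracket 20–49 mL/min.
22% of 150 mg = 33 mg → 35 mg

35 mg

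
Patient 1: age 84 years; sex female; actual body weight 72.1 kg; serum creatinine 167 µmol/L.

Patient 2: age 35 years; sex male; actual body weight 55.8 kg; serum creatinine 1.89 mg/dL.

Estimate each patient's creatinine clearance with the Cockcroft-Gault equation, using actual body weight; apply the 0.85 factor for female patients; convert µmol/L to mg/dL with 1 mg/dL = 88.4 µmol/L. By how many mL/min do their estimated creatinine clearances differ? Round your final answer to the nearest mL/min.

18 mL/min

Patient 1: SCr = 167 / 88.4 = 1.889 mg/dL
Patient 1: CrCl = (140 − 84) × 72.1 / (72 × 1.889) × 0.85 = 4037.6 / 136.01 × 0.85 ≈ 25.2 mL/min
Patient 2: CrCl = (140 − 35) × 55.8 / (72 × 1.89) = 5859.0 / 136.08 ≈ 43.1 mL/min
|25.2 − 43.1| = 17.9 mL/min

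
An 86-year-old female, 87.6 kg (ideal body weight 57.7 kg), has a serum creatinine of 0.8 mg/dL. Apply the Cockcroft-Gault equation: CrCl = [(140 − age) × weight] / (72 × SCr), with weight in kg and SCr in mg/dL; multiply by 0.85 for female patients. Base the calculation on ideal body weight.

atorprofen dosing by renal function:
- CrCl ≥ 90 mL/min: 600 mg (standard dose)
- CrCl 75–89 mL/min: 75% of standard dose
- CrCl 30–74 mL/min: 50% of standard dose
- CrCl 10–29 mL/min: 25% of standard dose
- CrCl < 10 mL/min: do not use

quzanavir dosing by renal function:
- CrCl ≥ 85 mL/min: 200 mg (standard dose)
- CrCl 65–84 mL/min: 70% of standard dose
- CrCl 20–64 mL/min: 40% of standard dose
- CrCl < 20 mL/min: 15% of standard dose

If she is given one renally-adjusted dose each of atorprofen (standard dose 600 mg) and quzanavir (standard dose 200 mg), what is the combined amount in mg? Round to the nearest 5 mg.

CrCl = (140 − 86) × 57.7 / (72 × 0.8) × 0.85 = 3115.8 / 57.60 × 0.85 ≈ 46.0 mL/min
CrCl ≈ 46 mL/min.
atorprofen: 30–74 mL/min → 50% of 600 mg = 300 mg.
quzanavir: 20–64 mL/min → 40% of 200 mg = 80 mg.
Total = 300 + 80 = 380 mg.

380 mg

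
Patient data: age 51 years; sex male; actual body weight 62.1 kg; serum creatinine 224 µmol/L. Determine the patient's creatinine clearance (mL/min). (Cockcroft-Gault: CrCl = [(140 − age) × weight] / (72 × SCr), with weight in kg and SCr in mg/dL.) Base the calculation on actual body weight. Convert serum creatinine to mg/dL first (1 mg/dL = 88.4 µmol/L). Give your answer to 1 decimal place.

30.3 mL/min

SCr = 224 / 88.4 = 2.534 mg/dL
CrCl = (140 − 51) × 62.1 / (72 × 2.534) = 5526.9 / 182.45 ≈ 30.3 mL/min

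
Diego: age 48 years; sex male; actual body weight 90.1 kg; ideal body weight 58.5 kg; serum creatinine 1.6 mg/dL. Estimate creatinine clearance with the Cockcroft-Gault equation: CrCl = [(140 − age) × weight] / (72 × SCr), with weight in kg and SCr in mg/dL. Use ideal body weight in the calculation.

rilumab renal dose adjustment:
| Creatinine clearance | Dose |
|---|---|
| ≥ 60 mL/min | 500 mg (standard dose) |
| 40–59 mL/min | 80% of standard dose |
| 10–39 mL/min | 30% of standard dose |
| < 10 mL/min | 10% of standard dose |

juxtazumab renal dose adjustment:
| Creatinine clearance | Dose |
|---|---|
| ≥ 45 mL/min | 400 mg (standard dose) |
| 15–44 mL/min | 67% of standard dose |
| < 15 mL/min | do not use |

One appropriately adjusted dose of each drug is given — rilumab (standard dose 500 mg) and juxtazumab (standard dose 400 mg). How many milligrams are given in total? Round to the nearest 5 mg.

CrCl = (140 − 48) × 58.5 / (72 × 1.6) = 5382.0 / 115.20 ≈ 46.7 mL/min
CrCl ≈ 47 mL/min.
rilumab: 40–59 mL/min → 80% of 500 mg = 400 mg.
juxtazumab: ≥ 45 mL/min → 100% of 400 mg = 400 mg.
Total = 400 + 400 = 800 mg.

800 mg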